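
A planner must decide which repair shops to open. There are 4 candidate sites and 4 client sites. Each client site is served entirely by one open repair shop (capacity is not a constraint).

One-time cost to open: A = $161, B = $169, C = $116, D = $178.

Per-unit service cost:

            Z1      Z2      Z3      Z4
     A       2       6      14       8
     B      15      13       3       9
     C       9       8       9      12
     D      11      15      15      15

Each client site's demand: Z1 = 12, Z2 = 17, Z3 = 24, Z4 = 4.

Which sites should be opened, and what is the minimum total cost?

For any fixed open set, each client site goes to its cheapest open site; total = fixed + service.
{A, B}: Z1→A 2·12=24, Z2→A 6·17=102, Z3→B 3·24=72, Z4→A 8·4=32. Service 230; fixed 330; total 560.
{C}: service 508 + fixed 116 = 624
{B, C}: Z1→C 9·12=108, Z2→C 8·17=136, Z3→B 3·24=72, Z4→B 9·4=36. Service 352; fixed 285; total 637.
{A, B, C, D}: service 230 + fixed 624 = 854
(All 15 nonempty subsets were checked; A and B is lowest.)

Open A and B; minimum total cost 560.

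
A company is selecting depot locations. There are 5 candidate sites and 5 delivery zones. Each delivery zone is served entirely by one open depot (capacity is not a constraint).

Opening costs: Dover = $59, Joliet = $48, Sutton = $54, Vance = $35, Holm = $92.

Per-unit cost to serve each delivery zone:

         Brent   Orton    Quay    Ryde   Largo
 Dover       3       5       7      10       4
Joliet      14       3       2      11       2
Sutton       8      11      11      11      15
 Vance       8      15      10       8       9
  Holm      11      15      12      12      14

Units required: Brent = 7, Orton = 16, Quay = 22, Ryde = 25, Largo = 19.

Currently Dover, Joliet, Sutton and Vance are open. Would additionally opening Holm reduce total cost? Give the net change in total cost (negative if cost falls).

No — net change +92 (cost rises by 92).

Current service cost with {Dover, Joliet, Sutton, Vance}: 351.
Adding Holm: each delivery zone re-picks its cheapest; new service cost 351, saving 0.
Extra fixed cost: 92. Net change = 92 − 0 = 92.
(Totals: 547 → 639.)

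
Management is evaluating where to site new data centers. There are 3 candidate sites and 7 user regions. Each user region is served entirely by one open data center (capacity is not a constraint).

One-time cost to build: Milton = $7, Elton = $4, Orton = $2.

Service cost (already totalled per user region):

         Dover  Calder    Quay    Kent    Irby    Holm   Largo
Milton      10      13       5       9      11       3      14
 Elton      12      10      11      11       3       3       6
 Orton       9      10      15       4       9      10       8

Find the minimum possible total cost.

Minimum total cost: 52

For any fixed open set, each user region goes to its cheapest open site; total = fixed + service.
{Elton, Orton}: Dover→Orton 9, Calder→Elton 10, Quay→Elton 11, Kent→Orton 4, Irby→Elton 3, Holm→Elton 3, Largo→Elton 6. Service 46; fixed 6; total 52.
{Milton, Elton, Orton}: service 40 + fixed 13 = 53
{Milton, Elton}: service 46 + fixed 11 = 57
{Orton}: Dover→Orton 9, Calder→Orton 10, Quay→Orton 15, Kent→Orton 4, Irby→Orton 9, Holm→Orton 10, Largo→Orton 8. Service 65; fixed 2; total 67.
No other subset beats 52.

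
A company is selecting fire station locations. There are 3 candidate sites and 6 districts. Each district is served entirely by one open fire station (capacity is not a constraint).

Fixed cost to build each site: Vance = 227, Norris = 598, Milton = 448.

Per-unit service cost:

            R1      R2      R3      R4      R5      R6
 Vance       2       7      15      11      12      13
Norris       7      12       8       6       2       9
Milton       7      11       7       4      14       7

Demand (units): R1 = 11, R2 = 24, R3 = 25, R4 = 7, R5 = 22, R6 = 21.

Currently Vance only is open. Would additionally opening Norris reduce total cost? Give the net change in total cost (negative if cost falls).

No — net change +84 (cost rises by 84).

Current service cost with {Vance}: 1179.
Adding Norris: each district re-picks its cheapest; new service cost 665, saving 514.
Extra fixed cost: 598. Net change = 598 − 514 = 84.
(Totals: 1406 → 1490.)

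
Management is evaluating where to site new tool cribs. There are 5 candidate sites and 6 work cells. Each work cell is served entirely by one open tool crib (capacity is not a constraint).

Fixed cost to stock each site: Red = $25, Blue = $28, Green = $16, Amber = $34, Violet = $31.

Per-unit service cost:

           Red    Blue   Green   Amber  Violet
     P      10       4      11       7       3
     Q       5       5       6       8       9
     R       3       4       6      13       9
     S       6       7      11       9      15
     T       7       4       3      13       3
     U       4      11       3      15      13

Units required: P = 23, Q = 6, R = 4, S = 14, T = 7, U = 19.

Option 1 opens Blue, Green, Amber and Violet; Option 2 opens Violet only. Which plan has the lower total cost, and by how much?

Option 1 is cheaper by 268.

Option 1: {Blue, Green, Amber, Violet}: P→Violet 3·23=69, Q→Blue 5·6=30, R→Blue 4·4=16, S→Blue 7·14=98, T→Green 3·7=21, U→Green 3·19=57. Service 291; fixed 109; total 400.
Option 2: {Violet}: P→Violet 3·23=69, Q→Violet 9·6=54, R→Violet 9·4=36, S→Violet 15·14=210, T→Violet 3·7=21, U→Violet 13·19=247. Service 637; fixed 31; total 668.
Difference: |400 − 668| = 268.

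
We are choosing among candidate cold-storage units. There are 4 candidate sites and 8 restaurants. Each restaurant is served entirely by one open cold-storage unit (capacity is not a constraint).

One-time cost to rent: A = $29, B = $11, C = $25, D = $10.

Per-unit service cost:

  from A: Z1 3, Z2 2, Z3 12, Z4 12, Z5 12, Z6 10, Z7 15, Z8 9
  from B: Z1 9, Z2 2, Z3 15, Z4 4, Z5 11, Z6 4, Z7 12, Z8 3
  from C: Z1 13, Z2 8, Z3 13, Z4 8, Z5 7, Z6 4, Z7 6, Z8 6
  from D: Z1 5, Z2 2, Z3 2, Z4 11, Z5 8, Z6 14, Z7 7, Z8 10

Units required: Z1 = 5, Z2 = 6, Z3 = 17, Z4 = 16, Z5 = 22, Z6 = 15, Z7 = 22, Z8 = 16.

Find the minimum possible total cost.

For any fixed open set, each restaurant goes to its cheapest open site; total = fixed + service.
{B, C, D}: Z1→D 5·5=25, Z2→B 2·6=12, Z3→D 2·17=34, Z4→B 4·16=64, Z5→C 7·22=154, Z6→B 4·15=60, Z7→C 6·22=132, Z8→B 3·16=48. Service 529; fixed 46; total 575.
{A, B, C, D}: service 519 + fixed 75 = 594
{B, D}: Z1→D 5·5=25, Z2→B 2·6=12, Z3→D 2·17=34, Z4→B 4·16=64, Z5→D 8·22=176, Z6→B 4·15=60, Z7→D 7·22=154, Z8→B 3·16=48. Service 573; fixed 21; total 594.
{D}: service 947 + fixed 10 = 957
(All 15 nonempty subsets were checked; B, C and D is lowest.)

Minimum total cost: 575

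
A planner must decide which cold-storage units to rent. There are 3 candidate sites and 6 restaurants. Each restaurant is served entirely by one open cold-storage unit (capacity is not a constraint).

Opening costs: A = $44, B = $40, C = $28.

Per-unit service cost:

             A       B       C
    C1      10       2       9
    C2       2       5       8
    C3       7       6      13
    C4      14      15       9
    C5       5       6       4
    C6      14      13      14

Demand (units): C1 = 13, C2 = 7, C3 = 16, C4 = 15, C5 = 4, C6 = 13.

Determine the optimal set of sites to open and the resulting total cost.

Open B and C; minimum total cost 545.

For any fixed open set, each restaurant goes to its cheapest open site; total = fixed + service.
{B, C}: C1→B 2·13=26, C2→B 5·7=35, C3→B 6·16=96, C4→C 9·15=135, C5→C 4·4=16, C6→B 13·13=169. Service 477; fixed 68; total 545.
{A, B, C}: service 456 + fixed 112 = 568
{B}: service 575 + fixed 40 = 615
{C}: C1→C 9·13=117, C2→C 8·7=56, C3→C 13·16=208, C4→C 9·15=135, C5→C 4·4=16, C6→C 14·13=182. Service 714; fixed 28; total 742.
No other subset beats 545.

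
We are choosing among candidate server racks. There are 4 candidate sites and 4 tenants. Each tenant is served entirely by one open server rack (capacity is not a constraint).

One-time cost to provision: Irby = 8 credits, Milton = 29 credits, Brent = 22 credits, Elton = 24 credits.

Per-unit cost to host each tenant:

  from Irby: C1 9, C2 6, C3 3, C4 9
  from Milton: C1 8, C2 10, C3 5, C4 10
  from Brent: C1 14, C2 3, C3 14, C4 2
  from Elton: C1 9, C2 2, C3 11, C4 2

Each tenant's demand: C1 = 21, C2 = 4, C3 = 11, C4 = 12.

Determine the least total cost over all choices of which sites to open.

For any fixed open set, each tenant goes to its cheapest open site; total = fixed + service.
{Irby, Elton}: C1→Irby 9·21=189, C2→Elton 2·4=8, C3→Irby 3·11=33, C4→Elton 2·12=24. Service 254; fixed 32; total 286.
{Irby, Brent}: C1→Irby 9·21=189, C2→Brent 3·4=12, C3→Irby 3·11=33, C4→Brent 2·12=24. Service 258; fixed 30; total 288.
{Irby, Milton, Elton}: service 233 + fixed 61 = 294
{Irby, Milton, Brent, Elton}: C1→Milton 8·21=168, C2→Elton 2·4=8, C3→Irby 3·11=33, C4→Brent 2·12=24. Service 233; fixed 83; total 316.
(All 15 nonempty subsets were checked; Irby and Elton is lowest.)

Minimum total cost: 286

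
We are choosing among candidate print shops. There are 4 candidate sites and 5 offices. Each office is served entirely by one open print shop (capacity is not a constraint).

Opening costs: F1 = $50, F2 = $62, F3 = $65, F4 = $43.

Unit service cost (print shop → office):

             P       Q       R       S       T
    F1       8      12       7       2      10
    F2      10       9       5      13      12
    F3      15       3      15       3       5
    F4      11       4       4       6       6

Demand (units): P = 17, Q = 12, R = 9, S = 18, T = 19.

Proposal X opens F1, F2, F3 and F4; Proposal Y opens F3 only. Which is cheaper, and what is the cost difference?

Proposal X is cheaper by 81.

Proposal X: {F1, F2, F3, F4}: P→F1 8·17=136, Q→F3 3·12=36, R→F4 4·9=36, S→F1 2·18=36, T→F3 5·19=95. Service 339; fixed 220; total 559.
Proposal Y: {F3}: P→F3 15·17=255, Q→F3 3·12=36, R→F3 15·9=135, S→F3 3·18=54, T→F3 5·19=95. Service 575; fixed 65; total 640.
Difference: |559 − 640| = 81.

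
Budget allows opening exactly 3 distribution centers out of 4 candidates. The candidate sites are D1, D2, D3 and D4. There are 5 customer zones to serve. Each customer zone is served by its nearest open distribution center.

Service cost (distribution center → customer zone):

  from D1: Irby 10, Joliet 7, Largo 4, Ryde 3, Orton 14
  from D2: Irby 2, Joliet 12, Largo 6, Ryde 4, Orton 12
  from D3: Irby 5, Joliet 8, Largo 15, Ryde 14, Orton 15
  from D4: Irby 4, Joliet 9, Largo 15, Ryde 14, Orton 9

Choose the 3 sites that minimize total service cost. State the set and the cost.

With exactly 3 open, each customer zone uses its cheapest among the chosen.
{D1, D2, D4}: Irby→D2 2, Joliet→D1 7, Largo→D1 4, Ryde→D1 3, Orton→D4 9. Service cost 25.
{D1, D3, D4}: service cost 27
{D1, D2, D3}: service cost 28
Among all 4 size-3 choices, {D1, D2, D4} is lowest.

Choose D1, D2 and D4; total service cost 25.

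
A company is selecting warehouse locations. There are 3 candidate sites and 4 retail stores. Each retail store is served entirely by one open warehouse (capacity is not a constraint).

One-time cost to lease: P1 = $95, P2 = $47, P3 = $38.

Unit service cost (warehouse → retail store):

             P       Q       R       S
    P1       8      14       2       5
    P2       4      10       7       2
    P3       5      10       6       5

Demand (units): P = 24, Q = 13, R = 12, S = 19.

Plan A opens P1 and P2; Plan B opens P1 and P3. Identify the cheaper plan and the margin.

Plan A is cheaper by 72.

Plan A: {P1, P2}: P→P2 4·24=96, Q→P2 10·13=130, R→P1 2·12=24, S→P2 2·19=38. Service 288; fixed 142; total 430.
Plan B: {P1, P3}: P→P3 5·24=120, Q→P3 10·13=130, R→P1 2·12=24, S→P1 5·19=95. Service 369; fixed 133; total 502.
Difference: |430 − 502| = 72.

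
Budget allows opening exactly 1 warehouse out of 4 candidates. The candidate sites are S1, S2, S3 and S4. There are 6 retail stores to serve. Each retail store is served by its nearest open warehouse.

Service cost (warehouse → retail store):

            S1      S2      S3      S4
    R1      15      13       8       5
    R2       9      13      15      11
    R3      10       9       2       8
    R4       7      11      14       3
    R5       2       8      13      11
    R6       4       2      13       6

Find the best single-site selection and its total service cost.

Choose S4 only; total service cost 44.

With exactly 1 open, each retail store uses its cheapest among the chosen.
{S4}: R1→S4 5, R2→S4 11, R3→S4 8, R4→S4 3, R5→S4 11, R6→S4 6. Service cost 44.
{S1}: service cost 47
{S2}: service cost 56
Among all 4 size-1 choices, {S4} is lowest.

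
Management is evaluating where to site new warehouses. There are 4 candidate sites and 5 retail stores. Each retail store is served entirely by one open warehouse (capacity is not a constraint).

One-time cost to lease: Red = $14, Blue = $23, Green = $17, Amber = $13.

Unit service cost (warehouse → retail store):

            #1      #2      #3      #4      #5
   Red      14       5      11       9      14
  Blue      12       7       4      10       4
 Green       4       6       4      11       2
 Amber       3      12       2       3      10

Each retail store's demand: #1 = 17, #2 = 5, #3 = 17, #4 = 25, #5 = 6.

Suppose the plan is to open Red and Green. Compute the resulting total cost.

Each retail store is assigned to its cheapest site among the open ones.
{Red, Green}: #1→Green 4·17=68, #2→Red 5·5=25, #3→Green 4·17=68, #4→Red 9·25=225, #5→Green 2·6=12. Service 398; fixed 31; total 429.

Total cost: 429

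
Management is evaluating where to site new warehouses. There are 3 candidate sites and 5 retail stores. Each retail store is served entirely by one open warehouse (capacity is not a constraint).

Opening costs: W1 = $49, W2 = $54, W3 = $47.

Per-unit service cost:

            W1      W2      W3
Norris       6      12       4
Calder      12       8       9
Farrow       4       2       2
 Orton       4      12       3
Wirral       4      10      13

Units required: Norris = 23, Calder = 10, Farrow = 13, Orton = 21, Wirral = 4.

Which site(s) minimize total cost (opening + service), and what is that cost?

For any fixed open set, each retail store goes to its cheapest open site; total = fixed + service.
{W3}: Norris→W3 4·23=92, Calder→W3 9·10=90, Farrow→W3 2·13=26, Orton→W3 3·21=63, Wirral→W3 13·4=52. Service 323; fixed 47; total 370.
{W1, W3}: service 287 + fixed 96 = 383
{W2, W3}: service 301 + fixed 101 = 402
{W1, W2, W3}: Norris→W3 4·23=92, Calder→W2 8·10=80, Farrow→W2 2·13=26, Orton→W3 3·21=63, Wirral→W1 4·4=16. Service 277; fixed 150; total 427.
No other subset beats 370.

Open W3 only; minimum total cost 370.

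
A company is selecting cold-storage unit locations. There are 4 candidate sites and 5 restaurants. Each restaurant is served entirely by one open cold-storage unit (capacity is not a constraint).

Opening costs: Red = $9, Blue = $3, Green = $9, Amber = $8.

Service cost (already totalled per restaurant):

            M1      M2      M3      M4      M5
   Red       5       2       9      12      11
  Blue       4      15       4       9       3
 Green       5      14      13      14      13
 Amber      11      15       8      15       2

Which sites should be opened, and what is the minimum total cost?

For any fixed open set, each restaurant goes to its cheapest open site; total = fixed + service.
{Red, Blue}: M1→Blue 4, M2→Red 2, M3→Blue 4, M4→Blue 9, M5→Blue 3. Service 22; fixed 12; total 34.
{Blue}: service 35 + fixed 3 = 38
{Red, Blue, Amber}: service 21 + fixed 20 = 41
{Red, Blue, Green, Amber}: M1→Blue 4, M2→Red 2, M3→Blue 4, M4→Blue 9, M5→Amber 2. Service 21; fixed 29; total 50.
No other subset beats 34.

Open Red and Blue; minimum total cost 34.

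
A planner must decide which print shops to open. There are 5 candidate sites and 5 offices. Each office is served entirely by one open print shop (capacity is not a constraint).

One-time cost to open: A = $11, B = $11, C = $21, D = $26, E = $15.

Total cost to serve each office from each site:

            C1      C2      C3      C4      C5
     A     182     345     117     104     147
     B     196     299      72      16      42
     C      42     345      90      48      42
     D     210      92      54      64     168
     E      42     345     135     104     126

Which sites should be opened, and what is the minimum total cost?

For any fixed open set, each office goes to its cheapest open site; total = fixed + service.
{B, D, E}: C1→E 42, C2→D 92, C3→D 54, C4→B 16, C5→B 42. Service 246; fixed 52; total 298.
{B, C, D}: service 246 + fixed 58 = 304
{A, B, D, E}: service 246 + fixed 63 = 309
{A, B, C, D, E}: service 246 + fixed 84 = 330
No other subset beats 298.

Open B, D and E; minimum total cost 298.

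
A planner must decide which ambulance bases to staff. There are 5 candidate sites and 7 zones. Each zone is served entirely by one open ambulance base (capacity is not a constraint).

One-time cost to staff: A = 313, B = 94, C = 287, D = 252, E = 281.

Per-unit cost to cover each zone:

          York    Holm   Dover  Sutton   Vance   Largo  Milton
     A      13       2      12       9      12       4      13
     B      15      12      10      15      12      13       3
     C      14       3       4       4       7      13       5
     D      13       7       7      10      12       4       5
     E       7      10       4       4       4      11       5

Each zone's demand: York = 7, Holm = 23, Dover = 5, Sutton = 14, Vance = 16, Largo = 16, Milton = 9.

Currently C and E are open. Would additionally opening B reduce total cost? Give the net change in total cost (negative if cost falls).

Current service cost with {C, E}: 479.
Adding B: each zone re-picks its cheapest; new service cost 461, saving 18.
Extra fixed cost: 94. Net change = 94 − 18 = 76.
(Totals: 1047 → 1123.)

No — net change +76 (cost rises by 76).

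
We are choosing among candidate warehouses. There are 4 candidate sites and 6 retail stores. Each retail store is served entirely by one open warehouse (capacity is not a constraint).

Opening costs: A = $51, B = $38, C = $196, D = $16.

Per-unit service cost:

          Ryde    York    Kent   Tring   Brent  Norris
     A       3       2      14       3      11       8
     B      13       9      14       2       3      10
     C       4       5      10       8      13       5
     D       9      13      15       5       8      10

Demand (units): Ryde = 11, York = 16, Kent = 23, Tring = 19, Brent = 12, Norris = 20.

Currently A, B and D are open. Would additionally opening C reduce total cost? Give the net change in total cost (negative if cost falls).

Current service cost with {A, B, D}: 621.
Adding C: each retail store re-picks its cheapest; new service cost 469, saving 152.
Extra fixed cost: 196. Net change = 196 − 152 = 44.
(Totals: 726 → 770.)

No — net change +44 (cost rises by 44).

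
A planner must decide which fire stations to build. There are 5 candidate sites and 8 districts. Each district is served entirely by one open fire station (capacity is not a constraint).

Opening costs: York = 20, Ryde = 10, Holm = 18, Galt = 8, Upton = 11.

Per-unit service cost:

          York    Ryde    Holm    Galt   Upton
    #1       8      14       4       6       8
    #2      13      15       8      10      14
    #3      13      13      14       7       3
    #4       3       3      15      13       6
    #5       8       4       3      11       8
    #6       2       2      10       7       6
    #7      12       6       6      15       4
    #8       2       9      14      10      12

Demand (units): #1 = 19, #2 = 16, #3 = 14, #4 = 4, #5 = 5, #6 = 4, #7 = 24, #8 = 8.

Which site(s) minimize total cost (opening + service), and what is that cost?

For any fixed open set, each district goes to its cheapest open site; total = fixed + service.
{York, Holm, Upton}: #1→Holm 4·19=76, #2→Holm 8·16=128, #3→Upton 3·14=42, #4→York 3·4=12, #5→Holm 3·5=15, #6→York 2·4=8, #7→Upton 4·24=96, #8→York 2·8=16. Service 393; fixed 49; total 442.
{York, Holm, Galt, Upton}: #1→Holm 4·19=76, #2→Holm 8·16=128, #3→Upton 3·14=42, #4→York 3·4=12, #5→Holm 3·5=15, #6→York 2·4=8, #7→Upton 4·24=96, #8→York 2·8=16. Service 393; fixed 57; total 450.
{York, Ryde, Holm, Upton}: service 393 + fixed 59 = 452
{York, Ryde, Holm, Galt, Upton}: #1→Holm 4·19=76, #2→Holm 8·16=128, #3→Upton 3·14=42, #4→York 3·4=12, #5→Holm 3·5=15, #6→York 2·4=8, #7→Upton 4·24=96, #8→York 2·8=16. Service 393; fixed 67; total 460.
No other subset beats 442.

Open York, Holm and Upton; minimum total cost 442.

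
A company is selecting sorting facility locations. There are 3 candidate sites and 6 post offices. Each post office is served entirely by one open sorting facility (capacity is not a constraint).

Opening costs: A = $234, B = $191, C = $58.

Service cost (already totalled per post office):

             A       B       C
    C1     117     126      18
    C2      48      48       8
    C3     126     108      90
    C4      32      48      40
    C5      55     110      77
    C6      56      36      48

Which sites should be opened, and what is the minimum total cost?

Open C only; minimum total cost 339.

For any fixed open set, each post office goes to its cheapest open site; total = fixed + service.
{C}: C1→C 18, C2→C 8, C3→C 90, C4→C 40, C5→C 77, C6→C 48. Service 281; fixed 58; total 339.
{B, C}: C1→C 18, C2→C 8, C3→C 90, C4→C 40, C5→C 77, C6→B 36. Service 269; fixed 249; total 518.
{A, C}: service 251 + fixed 292 = 543
{A, B, C}: service 239 + fixed 483 = 722
No other subset beats 339.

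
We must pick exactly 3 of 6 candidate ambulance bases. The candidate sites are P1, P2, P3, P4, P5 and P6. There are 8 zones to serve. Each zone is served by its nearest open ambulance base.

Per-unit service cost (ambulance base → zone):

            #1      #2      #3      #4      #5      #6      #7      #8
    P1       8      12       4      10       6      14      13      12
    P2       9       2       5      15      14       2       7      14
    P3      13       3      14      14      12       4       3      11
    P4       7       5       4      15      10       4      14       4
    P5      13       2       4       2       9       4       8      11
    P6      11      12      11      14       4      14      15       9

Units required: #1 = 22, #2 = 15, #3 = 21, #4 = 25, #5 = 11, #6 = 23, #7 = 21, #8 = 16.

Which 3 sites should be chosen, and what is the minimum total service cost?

Choose P3, P4 and P5; total service cost 636.

With exactly 3 open, each zone uses its cheapest among the chosen.
{P3, P4, P5}: #1→P4 7·22=154, #2→P5 2·15=30, #3→P4 4·21=84, #4→P5 2·25=50, #5→P5 9·11=99, #6→P3 4·23=92, #7→P3 3·21=63, #8→P4 4·16=64. Service cost 636.
{P2, P4, P5}: service cost 674
{P4, P5, P6}: service cost 686
Among all 20 size-3 choices, {P3, P4, P5} is lowest.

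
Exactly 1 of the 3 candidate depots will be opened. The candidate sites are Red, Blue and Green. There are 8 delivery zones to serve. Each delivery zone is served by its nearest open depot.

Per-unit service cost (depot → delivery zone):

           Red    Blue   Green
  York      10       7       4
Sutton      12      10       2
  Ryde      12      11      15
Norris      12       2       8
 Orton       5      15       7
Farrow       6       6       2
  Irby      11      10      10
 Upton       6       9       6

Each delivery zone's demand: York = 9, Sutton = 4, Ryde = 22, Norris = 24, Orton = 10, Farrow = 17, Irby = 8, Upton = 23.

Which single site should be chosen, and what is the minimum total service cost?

Choose Green only; total service cost 888.

With exactly 1 open, each delivery zone uses its cheapest among the chosen.
{Green}: York→Green 4·9=36, Sutton→Green 2·4=8, Ryde→Green 15·22=330, Norris→Green 8·24=192, Orton→Green 7·10=70, Farrow→Green 2·17=34, Irby→Green 10·8=80, Upton→Green 6·23=138. Service cost 888.
{Blue}: service cost 932
{Red}: service cost 1068
Among all 3 size-1 choices, {Green} is lowest.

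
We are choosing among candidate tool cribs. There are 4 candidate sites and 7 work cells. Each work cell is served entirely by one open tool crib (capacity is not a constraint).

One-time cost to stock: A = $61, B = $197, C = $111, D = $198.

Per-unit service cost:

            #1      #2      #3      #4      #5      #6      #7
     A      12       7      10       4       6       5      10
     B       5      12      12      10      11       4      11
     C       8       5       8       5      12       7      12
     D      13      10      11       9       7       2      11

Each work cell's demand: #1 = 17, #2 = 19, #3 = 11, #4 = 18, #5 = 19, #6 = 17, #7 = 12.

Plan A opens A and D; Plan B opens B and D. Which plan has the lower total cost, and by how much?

Plan A: {A, D}: #1→A 12·17=204, #2→A 7·19=133, #3→A 10·11=110, #4→A 4·18=72, #5→A 6·19=114, #6→D 2·17=34, #7→A 10·12=120. Service 787; fixed 259; total 1046.
Plan B: {B, D}: #1→B 5·17=85, #2→D 10·19=190, #3→D 11·11=121, #4→D 9·18=162, #5→D 7·19=133, #6→D 2·17=34, #7→B 11·12=132. Service 857; fixed 395; total 1252.
Difference: |1046 − 1252| = 206.

Plan A is cheaper by 206.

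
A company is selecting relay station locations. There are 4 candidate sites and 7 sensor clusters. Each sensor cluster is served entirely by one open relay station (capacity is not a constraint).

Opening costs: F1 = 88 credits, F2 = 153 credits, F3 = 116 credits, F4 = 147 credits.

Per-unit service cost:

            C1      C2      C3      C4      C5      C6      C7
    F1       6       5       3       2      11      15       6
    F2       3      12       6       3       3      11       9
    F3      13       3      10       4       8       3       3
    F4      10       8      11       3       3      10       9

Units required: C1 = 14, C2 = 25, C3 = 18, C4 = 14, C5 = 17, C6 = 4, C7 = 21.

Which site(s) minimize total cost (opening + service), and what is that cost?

For any fixed open set, each sensor cluster goes to its cheapest open site; total = fixed + service.
{F1, F3}: C1→F1 6·14=84, C2→F3 3·25=75, C3→F1 3·18=54, C4→F1 2·14=28, C5→F3 8·17=136, C6→F3 3·4=12, C7→F3 3·21=63. Service 452; fixed 204; total 656.
{F2, F3}: C1→F2 3·14=42, C2→F3 3·25=75, C3→F2 6·18=108, C4→F2 3·14=42, C5→F2 3·17=51, C6→F3 3·4=12, C7→F3 3·21=63. Service 393; fixed 269; total 662.
{F1, F2, F3}: service 325 + fixed 357 = 682
{F1, F2, F3, F4}: service 325 + fixed 504 = 829
No other subset beats 656.

Open F1 and F3; minimum total cost 656.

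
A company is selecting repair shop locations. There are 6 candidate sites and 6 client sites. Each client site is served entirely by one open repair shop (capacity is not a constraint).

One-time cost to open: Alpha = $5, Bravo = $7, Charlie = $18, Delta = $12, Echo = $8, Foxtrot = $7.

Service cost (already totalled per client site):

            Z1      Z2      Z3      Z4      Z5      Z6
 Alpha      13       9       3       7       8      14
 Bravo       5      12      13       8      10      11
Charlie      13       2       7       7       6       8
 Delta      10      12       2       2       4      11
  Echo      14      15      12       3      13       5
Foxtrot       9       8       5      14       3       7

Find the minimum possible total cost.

For any fixed open set, each client site goes to its cheapest open site; total = fixed + service.
{Echo, Foxtrot}: Z1→Foxtrot 9, Z2→Foxtrot 8, Z3→Foxtrot 5, Z4→Echo 3, Z5→Foxtrot 3, Z6→Echo 5. Service 33; fixed 15; total 48.
{Alpha, Foxtrot}: service 37 + fixed 12 = 49
{Bravo, Foxtrot}: service 36 + fixed 14 = 50
{Alpha, Bravo, Charlie, Delta, Echo, Foxtrot}: Z1→Bravo 5, Z2→Charlie 2, Z3→Delta 2, Z4→Delta 2, Z5→Foxtrot 3, Z6→Echo 5. Service 19; fixed 57; total 76.
No other subset beats 48.

Minimum total cost: 48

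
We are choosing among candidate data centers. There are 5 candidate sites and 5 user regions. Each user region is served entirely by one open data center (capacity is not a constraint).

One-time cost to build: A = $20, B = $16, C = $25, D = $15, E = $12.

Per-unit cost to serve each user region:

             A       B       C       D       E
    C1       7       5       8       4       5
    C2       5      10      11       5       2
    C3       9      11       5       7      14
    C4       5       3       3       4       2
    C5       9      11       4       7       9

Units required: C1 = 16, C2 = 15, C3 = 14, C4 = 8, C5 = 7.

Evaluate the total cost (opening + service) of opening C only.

Total cost: 440

Each user region is assigned to its cheapest site among the open ones.
{C}: C1→C 8·16=128, C2→C 11·15=165, C3→C 5·14=70, C4→C 3·8=24, C5→C 4·7=28. Service 415; fixed 25; total 440.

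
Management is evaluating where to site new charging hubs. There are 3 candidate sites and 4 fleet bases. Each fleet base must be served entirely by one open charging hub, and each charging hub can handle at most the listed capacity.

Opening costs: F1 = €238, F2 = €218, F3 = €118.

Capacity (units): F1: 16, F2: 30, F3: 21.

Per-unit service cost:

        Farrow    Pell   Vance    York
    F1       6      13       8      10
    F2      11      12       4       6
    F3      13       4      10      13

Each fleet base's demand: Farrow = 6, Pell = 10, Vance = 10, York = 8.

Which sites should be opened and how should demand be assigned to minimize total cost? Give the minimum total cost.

Open {F2, F3}: Farrow→F2 11·6=66, Pell→F3 4·10=40, Vance→F2 4·10=40, York→F2 6·8=48.
Loads: F2 carries 24/30, F3 carries 10/21. Service 194; fixed 336; total 530.
Next best feasible plan costs 542.

Minimum total cost: 530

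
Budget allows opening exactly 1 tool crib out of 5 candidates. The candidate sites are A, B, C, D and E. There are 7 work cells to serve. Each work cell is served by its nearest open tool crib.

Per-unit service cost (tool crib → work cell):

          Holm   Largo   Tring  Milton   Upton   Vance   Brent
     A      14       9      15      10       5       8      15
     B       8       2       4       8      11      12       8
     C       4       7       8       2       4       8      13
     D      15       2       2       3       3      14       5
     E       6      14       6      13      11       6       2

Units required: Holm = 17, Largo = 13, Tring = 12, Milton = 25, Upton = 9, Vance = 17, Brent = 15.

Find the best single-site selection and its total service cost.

With exactly 1 open, each work cell uses its cheapest among the chosen.
{C}: Holm→C 4·17=68, Largo→C 7·13=91, Tring→C 8·12=96, Milton→C 2·25=50, Upton→C 4·9=36, Vance→C 8·17=136, Brent→C 13·15=195. Service cost 672.
{D}: service cost 720
{B}: service cost 833
Among all 5 size-1 choices, {C} is lowest.

Choose C only; total service cost 672.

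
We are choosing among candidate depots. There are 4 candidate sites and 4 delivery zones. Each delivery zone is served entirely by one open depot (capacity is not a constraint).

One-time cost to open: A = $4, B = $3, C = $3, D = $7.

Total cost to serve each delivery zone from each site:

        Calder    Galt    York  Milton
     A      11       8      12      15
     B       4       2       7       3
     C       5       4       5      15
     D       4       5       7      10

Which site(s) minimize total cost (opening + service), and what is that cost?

Open B only; minimum total cost 19.

For any fixed open set, each delivery zone goes to its cheapest open site; total = fixed + service.
{B}: Calder→B 4, Galt→B 2, York→B 7, Milton→B 3. Service 16; fixed 3; total 19.
{B, C}: service 14 + fixed 6 = 20
{A, B}: service 16 + fixed 7 = 23
{A, B, C, D}: Calder→B 4, Galt→B 2, York→C 5, Milton→B 3. Service 14; fixed 17; total 31.
No other subset beats 19.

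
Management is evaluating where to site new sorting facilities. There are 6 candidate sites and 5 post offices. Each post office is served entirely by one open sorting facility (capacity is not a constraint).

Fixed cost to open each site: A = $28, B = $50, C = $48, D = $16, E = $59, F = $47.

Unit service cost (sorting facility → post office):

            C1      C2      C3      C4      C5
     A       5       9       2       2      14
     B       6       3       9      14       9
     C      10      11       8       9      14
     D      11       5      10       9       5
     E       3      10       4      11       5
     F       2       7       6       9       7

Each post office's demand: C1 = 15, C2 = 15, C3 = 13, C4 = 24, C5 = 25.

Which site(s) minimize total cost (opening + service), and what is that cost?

Open A and D; minimum total cost 393.

For any fixed open set, each post office goes to its cheapest open site; total = fixed + service.
{A, D}: C1→A 5·15=75, C2→D 5·15=75, C3→A 2·13=26, C4→A 2·24=48, C5→D 5·25=125. Service 349; fixed 44; total 393.
{A, D, F}: service 304 + fixed 91 = 395
{A, B, D}: C1→A 5·15=75, C2→B 3·15=45, C3→A 2·13=26, C4→A 2·24=48, C5→D 5·25=125. Service 319; fixed 94; total 413.
{A, B, C, D, E, F}: service 274 + fixed 248 = 522
No other subset beats 393.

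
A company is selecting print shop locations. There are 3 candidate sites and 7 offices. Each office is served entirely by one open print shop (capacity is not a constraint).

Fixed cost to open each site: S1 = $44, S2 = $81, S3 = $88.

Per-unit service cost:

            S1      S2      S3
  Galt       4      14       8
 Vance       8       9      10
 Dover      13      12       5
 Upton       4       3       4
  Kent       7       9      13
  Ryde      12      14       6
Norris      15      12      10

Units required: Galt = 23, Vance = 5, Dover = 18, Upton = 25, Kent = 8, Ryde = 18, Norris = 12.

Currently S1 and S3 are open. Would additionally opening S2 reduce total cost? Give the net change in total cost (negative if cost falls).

No — net change +56 (cost rises by 56).

Current service cost with {S1, S3}: 606.
Adding S2: each office re-picks its cheapest; new service cost 581, saving 25.
Extra fixed cost: 81. Net change = 81 − 25 = 56.
(Totals: 738 → 794.)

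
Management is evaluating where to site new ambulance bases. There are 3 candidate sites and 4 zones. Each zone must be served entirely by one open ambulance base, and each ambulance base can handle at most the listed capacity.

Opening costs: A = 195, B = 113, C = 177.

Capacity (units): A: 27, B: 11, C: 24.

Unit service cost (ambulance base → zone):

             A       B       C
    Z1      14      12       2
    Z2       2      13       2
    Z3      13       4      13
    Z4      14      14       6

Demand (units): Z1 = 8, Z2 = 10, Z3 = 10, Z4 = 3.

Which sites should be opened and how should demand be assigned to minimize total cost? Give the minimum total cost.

Minimum total cost: 384

Open {B, C}: Z1→C 2·8=16, Z2→C 2·10=20, Z3→B 4·10=40, Z4→C 6·3=18.
Loads: B carries 10/11, C carries 21/24. Service 94; fixed 290; total 384.
Next best feasible plan costs 522.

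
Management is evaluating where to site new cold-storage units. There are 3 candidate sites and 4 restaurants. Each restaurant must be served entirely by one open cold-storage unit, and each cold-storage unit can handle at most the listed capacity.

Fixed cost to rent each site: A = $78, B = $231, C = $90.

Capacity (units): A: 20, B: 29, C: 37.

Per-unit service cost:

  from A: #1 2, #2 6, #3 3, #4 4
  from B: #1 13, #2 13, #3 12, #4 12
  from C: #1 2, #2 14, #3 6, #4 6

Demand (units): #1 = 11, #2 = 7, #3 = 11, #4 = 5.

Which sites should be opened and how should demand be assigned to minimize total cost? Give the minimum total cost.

Minimum total cost: 295

Open {A, C}: #1→C 2·11=22, #2→A 6·7=42, #3→A 3·11=33, #4→C 6·5=30.
Loads: A carries 18/20, C carries 16/37. Service 127; fixed 168; total 295.
Next best feasible plan costs 306.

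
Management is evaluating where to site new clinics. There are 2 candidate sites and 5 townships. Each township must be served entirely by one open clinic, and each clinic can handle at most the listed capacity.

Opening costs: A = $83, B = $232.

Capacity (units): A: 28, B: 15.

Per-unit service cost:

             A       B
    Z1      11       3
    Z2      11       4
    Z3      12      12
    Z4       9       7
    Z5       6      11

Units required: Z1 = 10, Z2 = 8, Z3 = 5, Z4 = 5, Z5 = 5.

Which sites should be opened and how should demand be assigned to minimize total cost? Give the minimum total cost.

Minimum total cost: 558

Open {A, B}: Z1→B 3·10=30, Z2→A 11·8=88, Z3→A 12·5=60, Z4→B 7·5=35, Z5→A 6·5=30.
Loads: A carries 18/28, B carries 15/15. Service 243; fixed 315; total 558.
Next best feasible plan costs 568.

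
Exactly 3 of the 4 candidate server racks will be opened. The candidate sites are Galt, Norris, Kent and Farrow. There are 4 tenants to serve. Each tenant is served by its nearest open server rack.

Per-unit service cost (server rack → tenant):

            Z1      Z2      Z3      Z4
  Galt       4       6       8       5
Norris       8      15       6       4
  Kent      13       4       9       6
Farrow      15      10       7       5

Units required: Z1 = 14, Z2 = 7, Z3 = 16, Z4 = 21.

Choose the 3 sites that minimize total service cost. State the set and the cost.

Choose Galt, Norris and Kent; total service cost 264.

With exactly 3 open, each tenant uses its cheapest among the chosen.
{Galt, Norris, Kent}: Z1→Galt 4·14=56, Z2→Kent 4·7=28, Z3→Norris 6·16=96, Z4→Norris 4·21=84. Service cost 264.
{Galt, Norris, Farrow}: service cost 278
{Galt, Kent, Farrow}: service cost 301
Among all 4 size-3 choices, {Galt, Norris, Kent} is lowest.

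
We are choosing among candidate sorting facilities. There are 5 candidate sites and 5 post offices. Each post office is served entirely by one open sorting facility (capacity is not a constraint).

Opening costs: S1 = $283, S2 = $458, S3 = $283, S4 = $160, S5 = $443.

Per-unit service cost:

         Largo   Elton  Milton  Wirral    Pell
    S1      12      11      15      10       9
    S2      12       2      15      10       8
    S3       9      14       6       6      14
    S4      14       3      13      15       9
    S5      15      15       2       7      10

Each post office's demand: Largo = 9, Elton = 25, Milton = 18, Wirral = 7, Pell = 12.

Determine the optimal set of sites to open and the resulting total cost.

Open S4 only; minimum total cost 808.

For any fixed open set, each post office goes to its cheapest open site; total = fixed + service.
{S4}: Largo→S4 14·9=126, Elton→S4 3·25=75, Milton→S4 13·18=234, Wirral→S4 15·7=105, Pell→S4 9·12=108. Service 648; fixed 160; total 808.
{S3, S4}: service 414 + fixed 443 = 857
{S4, S5}: Largo→S4 14·9=126, Elton→S4 3·25=75, Milton→S5 2·18=36, Wirral→S5 7·7=49, Pell→S4 9·12=108. Service 394; fixed 603; total 997.
{S1, S2, S3, S4, S5}: service 305 + fixed 1627 = 1932
No other subset beats 808.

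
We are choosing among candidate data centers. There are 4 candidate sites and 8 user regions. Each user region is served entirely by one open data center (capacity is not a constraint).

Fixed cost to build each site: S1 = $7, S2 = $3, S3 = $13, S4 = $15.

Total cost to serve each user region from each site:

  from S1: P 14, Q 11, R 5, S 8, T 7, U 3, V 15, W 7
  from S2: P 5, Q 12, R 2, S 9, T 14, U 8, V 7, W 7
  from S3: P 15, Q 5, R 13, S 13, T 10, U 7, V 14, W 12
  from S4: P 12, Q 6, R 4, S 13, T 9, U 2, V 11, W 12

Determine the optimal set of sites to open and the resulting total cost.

For any fixed open set, each user region goes to its cheapest open site; total = fixed + service.
{S1, S2}: P→S2 5, Q→S1 11, R→S2 2, S→S1 8, T→S1 7, U→S1 3, V→S2 7, W→S1 7. Service 50; fixed 10; total 60.
{S2, S4}: service 47 + fixed 18 = 65
{S1, S2, S3}: P→S2 5, Q→S3 5, R→S2 2, S→S1 8, T→S1 7, U→S1 3, V→S2 7, W→S1 7. Service 44; fixed 23; total 67.
{S1, S2, S3, S4}: service 43 + fixed 38 = 81
No other subset beats 60.

Open S1 and S2; minimum total cost 60.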